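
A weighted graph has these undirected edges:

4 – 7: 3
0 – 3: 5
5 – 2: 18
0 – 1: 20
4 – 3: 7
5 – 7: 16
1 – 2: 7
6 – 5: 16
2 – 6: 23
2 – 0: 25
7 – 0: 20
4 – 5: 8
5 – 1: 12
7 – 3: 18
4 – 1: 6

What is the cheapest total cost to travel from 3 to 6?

Shortest distances from 3:
3: 0
0: 5  (via 3)
4: 7  (via 3)
7: 10  (via 4)
1: 13  (via 4)
5: 15  (via 4)
2: 20  (via 1)
6: 31  (via 5)
Shortest route: 3 → 4 → 5 → 6 = 31.

31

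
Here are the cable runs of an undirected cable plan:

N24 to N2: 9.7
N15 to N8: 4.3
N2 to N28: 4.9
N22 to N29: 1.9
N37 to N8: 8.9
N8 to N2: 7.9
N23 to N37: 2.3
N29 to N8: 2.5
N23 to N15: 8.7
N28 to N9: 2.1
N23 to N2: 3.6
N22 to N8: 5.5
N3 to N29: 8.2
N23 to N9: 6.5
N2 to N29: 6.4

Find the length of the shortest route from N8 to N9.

14.9

Candidate routes:
N8 → N29 → N2 → N28 → N9: 2.5+6.4+4.9+2.1 = 15.9
N8 → N37 → N23 → N9: 8.9+2.3+6.5 = 17.7
N8 → N2 → N28 → N9: 7.9+4.9+2.1 = 14.9
The minimum is 14.9 via N8 → N2 → N28 → N9.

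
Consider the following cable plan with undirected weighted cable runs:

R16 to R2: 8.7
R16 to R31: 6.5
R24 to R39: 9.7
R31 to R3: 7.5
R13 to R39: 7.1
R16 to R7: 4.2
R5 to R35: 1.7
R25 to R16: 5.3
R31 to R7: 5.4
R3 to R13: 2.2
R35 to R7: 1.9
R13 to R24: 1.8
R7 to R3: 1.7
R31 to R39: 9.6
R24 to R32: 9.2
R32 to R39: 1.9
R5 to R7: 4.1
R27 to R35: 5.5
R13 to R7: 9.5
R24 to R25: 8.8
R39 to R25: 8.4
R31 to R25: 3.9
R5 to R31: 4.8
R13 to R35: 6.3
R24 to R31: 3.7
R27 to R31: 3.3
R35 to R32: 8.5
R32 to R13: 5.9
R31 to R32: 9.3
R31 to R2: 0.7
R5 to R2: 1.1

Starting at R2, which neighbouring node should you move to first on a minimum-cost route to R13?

R31

Candidate routes:
R2 - R5 - R35 - R7 - R3 - R13: 1.1+1.7+1.9+1.7+2.2 = 8.6
R2 - R5 - R35 - R13: 1.1+1.7+6.3 = 9.1
R2 - R5 - R7 - R3 - R13: 1.1+4.1+1.7+2.2 = 9.1
R2 - R31 - R24 - R13: 0.7+3.7+1.8 = 6.2
Cheapest is R2 - R31 - R24 - R13 at 6.2.
So from R2 the first move is to R31.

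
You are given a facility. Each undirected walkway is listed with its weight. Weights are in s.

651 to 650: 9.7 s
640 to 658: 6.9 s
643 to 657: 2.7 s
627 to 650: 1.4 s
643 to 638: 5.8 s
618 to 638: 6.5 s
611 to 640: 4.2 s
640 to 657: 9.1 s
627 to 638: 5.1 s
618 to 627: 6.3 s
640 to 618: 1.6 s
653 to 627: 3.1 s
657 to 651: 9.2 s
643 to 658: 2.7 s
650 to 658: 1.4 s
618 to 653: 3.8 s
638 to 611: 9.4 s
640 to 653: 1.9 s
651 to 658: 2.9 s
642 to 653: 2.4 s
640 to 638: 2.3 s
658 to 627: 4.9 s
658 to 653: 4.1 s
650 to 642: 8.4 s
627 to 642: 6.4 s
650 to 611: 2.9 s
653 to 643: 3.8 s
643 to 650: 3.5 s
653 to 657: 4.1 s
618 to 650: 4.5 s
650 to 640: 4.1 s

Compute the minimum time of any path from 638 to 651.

10.7 s

Enumerating some paths:
638–640–650–658–651: 2.3+4.1+1.4+2.9 = 10.7
638–627–650–658–651: 5.1+1.4+1.4+2.9 = 10.8
638–640–653–658–651: 2.3+1.9+4.1+2.9 = 11.2
638–643–658–651: 5.8+2.7+2.9 = 11.4
Cheapest is 638–640–650–658–651 at 10.7 s.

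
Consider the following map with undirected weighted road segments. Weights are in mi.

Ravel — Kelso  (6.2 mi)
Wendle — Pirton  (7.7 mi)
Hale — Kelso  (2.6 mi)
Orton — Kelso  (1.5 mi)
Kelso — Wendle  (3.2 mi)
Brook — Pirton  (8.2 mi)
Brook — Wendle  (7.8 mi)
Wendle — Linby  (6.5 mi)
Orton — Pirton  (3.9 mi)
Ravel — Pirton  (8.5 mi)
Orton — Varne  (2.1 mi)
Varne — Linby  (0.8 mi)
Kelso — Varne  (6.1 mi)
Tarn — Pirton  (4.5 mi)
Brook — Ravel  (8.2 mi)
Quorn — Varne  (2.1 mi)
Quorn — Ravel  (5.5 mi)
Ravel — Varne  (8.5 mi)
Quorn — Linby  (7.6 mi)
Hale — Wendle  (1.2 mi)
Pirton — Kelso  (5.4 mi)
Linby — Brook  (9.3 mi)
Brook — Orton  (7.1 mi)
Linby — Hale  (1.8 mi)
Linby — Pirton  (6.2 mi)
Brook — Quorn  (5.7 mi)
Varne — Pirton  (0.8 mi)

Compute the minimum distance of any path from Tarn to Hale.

7.9 mi

Settle nodes by increasing distance from Tarn:
Tarn: 0
Pirton: 4.5  (via Tarn)
Varne: 5.3  (via Pirton)
Linby: 6.1  (via Varne)
Orton: 7.4  (via Varne)
Quorn: 7.4  (via Varne)
Hale: 7.9  (via Linby)
Shortest route: Tarn → Pirton → Varne → Linby → Hale = 7.9 mi.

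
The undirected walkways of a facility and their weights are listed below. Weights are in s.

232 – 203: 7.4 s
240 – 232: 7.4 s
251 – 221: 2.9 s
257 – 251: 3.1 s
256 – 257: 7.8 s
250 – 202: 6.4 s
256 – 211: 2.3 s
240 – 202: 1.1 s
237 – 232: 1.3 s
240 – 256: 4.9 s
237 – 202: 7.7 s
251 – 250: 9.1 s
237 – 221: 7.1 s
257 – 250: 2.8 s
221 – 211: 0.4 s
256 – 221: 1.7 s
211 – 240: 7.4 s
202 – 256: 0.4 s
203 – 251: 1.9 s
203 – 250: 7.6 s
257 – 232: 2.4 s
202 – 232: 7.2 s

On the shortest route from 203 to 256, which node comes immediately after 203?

Enumerating some paths:
203 - 251 - 221 - 256: 1.9+2.9+1.7 = 6.5
203 - 251 - 257 - 256: 1.9+3.1+7.8 = 12.8
203 - 251 - 221 - 211 - 256: 1.9+2.9+0.4+2.3 = 7.5
Cheapest is 203 - 251 - 221 - 256 at 6.5 s.
So from 203 the first move is to 251.

251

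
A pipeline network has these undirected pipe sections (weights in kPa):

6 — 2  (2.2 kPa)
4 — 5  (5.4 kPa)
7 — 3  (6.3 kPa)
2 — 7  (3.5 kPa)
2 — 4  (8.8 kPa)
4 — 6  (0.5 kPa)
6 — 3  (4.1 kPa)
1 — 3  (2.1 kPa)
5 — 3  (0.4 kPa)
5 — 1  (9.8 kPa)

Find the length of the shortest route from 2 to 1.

Settle nodes by increasing distance from 2:
2: 0
6: 2.2  (via 2)
4: 2.7  (via 6)
7: 3.5  (via 2)
3: 6.3  (via 6)
5: 6.7  (via 3)
1: 8.4  (via 3)
Shortest route: 2 → 6 → 3 → 1 = 8.4 kPa.

8.4 kPa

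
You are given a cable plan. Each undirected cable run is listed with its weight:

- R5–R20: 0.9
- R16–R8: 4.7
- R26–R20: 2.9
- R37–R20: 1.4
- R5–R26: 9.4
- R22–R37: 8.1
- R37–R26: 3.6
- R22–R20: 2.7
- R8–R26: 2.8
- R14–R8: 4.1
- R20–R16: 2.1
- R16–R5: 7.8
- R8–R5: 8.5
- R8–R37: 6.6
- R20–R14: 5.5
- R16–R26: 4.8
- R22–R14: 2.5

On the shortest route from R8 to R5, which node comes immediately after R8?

Compare a few routes:
R8 → R16 → R20 → R5: 4.7+2.1+0.9 = 7.7
R8 → R5: 8.5 = 8.5
R8 → R26 → R20 → R5: 2.8+2.9+0.9 = 6.6
R8 → R26 → R37 → R20 → R5: 2.8+3.6+1.4+0.9 = 8.7
Cheapest is R8 → R26 → R20 → R5 at 6.6.
So from R8 the first move is to R26.

R26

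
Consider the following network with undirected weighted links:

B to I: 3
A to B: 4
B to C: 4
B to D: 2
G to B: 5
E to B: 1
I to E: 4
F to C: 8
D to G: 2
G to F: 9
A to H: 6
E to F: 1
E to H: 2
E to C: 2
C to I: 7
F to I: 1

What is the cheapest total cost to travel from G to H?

Candidate routes:
G → D → B → E → H: 2+2+1+2 = 7
G → B → E → H: 5+1+2 = 8
Cheapest is G → D → B → E → H at 7.

7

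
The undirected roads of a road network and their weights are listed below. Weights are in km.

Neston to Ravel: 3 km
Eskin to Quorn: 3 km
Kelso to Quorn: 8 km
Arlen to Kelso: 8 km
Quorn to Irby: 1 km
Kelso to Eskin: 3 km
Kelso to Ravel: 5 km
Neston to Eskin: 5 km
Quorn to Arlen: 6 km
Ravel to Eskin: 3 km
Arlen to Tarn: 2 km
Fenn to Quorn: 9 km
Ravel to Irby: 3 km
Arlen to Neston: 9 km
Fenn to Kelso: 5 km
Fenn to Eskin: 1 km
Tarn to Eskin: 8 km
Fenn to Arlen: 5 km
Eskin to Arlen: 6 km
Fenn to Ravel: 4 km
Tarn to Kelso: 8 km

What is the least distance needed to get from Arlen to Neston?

9 km

Enumerating some paths:
Arlen–Fenn–Eskin–Neston: 5+1+5 = 11
Arlen–Neston: 9 = 9
Arlen–Eskin–Neston: 6+5 = 11
Cheapest is Arlen–Neston at 9 km.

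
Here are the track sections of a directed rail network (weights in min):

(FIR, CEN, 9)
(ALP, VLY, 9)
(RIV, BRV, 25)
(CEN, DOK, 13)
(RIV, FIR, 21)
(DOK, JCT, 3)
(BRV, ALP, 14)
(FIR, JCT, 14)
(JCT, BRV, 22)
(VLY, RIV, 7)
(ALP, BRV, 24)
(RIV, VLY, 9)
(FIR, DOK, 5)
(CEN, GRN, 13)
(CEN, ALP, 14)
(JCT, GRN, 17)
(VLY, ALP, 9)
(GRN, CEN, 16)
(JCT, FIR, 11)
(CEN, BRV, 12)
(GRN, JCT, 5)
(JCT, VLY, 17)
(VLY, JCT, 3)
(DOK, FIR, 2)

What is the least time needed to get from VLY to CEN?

23 min

Candidate routes:
VLY → JCT → GRN → CEN: 3+17+16 = 36
VLY → RIV → FIR → CEN: 7+21+9 = 37
VLY → JCT → FIR → CEN: 3+11+9 = 23
Cheapest is VLY → JCT → FIR → CEN at 23 min.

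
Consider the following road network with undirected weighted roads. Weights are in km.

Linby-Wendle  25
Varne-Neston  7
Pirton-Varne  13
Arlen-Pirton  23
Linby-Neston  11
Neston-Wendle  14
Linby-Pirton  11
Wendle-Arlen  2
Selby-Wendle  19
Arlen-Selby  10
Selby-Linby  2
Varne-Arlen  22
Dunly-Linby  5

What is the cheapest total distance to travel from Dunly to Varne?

23 km

Compare a few routes:
Dunly - Linby - Pirton - Varne: 5+11+13 = 29
Dunly - Linby - Neston - Varne: 5+11+7 = 23
Cheapest is Dunly - Linby - Neston - Varne at 23 km.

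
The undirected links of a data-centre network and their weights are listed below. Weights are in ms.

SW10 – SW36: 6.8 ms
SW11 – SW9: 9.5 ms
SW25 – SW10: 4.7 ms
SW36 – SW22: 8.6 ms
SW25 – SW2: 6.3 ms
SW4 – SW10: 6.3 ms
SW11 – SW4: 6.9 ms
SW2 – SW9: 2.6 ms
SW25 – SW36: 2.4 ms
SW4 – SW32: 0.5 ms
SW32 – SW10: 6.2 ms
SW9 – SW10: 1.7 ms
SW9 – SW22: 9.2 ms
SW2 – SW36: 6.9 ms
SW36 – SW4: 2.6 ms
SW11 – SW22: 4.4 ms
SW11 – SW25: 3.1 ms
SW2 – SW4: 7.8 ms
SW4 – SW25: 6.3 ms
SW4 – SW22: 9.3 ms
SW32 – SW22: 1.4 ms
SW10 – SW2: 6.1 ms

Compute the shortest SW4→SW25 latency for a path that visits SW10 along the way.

Best SW4 to SW10: SW4 → SW10 costing 6.3
Shortest SW10→SW25: SW10 → SW25 = 4.7
Total via SW10: 6.3 + 4.7 = 11 ms.

11 ms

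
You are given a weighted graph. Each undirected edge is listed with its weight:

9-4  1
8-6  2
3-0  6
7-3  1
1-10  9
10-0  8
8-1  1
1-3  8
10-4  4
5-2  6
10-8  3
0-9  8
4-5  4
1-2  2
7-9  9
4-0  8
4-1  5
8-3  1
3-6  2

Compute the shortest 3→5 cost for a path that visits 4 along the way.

11

Best 3 to 4: 3–8–1–4 costing 7
Shortest 4→5: 4–5 = 4
Total via 4: 7 + 4 = 11.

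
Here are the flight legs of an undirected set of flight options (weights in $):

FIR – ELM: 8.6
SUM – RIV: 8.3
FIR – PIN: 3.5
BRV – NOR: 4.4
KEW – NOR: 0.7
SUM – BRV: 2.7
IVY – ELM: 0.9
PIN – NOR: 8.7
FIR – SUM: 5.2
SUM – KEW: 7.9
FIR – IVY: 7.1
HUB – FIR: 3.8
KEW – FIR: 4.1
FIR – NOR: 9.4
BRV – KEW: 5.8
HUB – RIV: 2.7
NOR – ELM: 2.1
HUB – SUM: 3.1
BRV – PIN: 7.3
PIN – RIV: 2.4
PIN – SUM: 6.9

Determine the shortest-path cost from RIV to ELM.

$12.8

Compare a few routes:
RIV → HUB → FIR → KEW → NOR → ELM: 2.7+3.8+4.1+0.7+2.1 = 13.4
RIV → PIN → NOR → ELM: 2.4+8.7+2.1 = 13.2
RIV → PIN → FIR → KEW → NOR → ELM: 2.4+3.5+4.1+0.7+2.1 = 12.8
Cheapest is RIV → PIN → FIR → KEW → NOR → ELM at $12.8.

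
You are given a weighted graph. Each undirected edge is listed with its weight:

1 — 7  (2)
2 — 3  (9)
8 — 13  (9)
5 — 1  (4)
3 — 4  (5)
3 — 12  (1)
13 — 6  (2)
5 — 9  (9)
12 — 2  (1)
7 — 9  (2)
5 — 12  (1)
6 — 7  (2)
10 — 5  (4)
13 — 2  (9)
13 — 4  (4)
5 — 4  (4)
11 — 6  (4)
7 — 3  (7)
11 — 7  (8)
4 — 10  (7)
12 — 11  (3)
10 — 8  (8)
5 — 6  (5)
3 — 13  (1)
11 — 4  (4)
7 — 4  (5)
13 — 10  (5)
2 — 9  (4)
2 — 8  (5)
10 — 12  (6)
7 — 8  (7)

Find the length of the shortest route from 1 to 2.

6

Compare a few routes:
1 - 7 - 3 - 12 - 2: 2+7+1+1 = 11
1 - 5 - 12 - 2: 4+1+1 = 6
1 - 7 - 9 - 2: 2+2+4 = 8
1 - 7 - 6 - 13 - 3 - 12 - 2: 2+2+2+1+1+1 = 9
Cheapest is 1 - 5 - 12 - 2 at 6.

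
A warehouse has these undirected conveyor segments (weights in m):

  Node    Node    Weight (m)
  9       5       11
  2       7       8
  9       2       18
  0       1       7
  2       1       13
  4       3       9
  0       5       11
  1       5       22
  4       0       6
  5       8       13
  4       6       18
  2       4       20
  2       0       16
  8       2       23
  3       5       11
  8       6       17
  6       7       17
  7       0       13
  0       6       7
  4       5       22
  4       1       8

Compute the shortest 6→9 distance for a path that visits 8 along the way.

Best 6 to 8: 6 → 8 costing 17
Shortest 8→9: 8 → 5 → 9 = 24
Total via 8: 17 + 24 = 41 m.

41 m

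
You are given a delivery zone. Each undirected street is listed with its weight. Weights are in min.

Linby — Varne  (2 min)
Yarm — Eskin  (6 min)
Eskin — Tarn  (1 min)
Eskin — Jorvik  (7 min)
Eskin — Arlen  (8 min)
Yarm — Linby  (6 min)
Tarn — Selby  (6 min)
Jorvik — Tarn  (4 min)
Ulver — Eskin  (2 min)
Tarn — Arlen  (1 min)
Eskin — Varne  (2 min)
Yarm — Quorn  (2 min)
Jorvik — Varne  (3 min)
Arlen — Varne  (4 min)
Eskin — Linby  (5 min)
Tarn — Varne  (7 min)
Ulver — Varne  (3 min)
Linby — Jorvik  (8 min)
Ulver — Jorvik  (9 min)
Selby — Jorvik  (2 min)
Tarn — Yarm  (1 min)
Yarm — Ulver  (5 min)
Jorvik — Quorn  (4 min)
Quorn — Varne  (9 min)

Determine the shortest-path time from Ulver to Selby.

Shortest distances from Ulver:
Ulver: 0
Eskin: 2  (via Ulver)
Tarn: 3  (via Eskin)
Varne: 3  (via Ulver)
Yarm: 4  (via Tarn)
Arlen: 4  (via Tarn)
Linby: 5  (via Varne)
Jorvik: 6  (via Varne)
Quorn: 6  (via Yarm)
Selby: 8  (via Jorvik)
Shortest route: Ulver–Varne–Jorvik–Selby = 8 min.

8 min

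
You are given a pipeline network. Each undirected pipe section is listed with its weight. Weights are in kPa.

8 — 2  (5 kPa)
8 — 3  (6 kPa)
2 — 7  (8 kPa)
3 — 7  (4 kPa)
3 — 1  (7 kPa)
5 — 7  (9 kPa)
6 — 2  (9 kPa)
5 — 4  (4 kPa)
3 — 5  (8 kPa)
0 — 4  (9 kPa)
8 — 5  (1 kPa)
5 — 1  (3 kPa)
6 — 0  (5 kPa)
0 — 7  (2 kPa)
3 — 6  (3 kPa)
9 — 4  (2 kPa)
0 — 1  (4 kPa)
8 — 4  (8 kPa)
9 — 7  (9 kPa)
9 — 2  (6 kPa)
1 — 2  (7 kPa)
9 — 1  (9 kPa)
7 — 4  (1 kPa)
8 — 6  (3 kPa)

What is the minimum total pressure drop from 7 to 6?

Enumerating some paths:
7 - 4 - 5 - 8 - 6: 1+4+1+3 = 9
7 - 0 - 6: 2+5 = 7
7 - 4 - 8 - 6: 1+8+3 = 12
The minimum is 7 kPa via 7 - 0 - 6.

7 kPa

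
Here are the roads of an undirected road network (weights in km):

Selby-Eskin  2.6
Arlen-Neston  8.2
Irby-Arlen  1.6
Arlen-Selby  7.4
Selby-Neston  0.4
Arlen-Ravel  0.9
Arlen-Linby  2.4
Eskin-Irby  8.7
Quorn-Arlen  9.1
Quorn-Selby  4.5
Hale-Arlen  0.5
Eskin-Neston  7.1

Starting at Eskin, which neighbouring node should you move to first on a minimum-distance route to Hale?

Selby

Enumerating some paths:
Eskin–Selby–Neston–Arlen–Hale: 2.6+0.4+8.2+0.5 = 11.7
Eskin–Irby–Arlen–Hale: 8.7+1.6+0.5 = 10.8
Eskin–Neston–Selby–Arlen–Hale: 7.1+0.4+7.4+0.5 = 15.4
Eskin–Selby–Arlen–Hale: 2.6+7.4+0.5 = 10.5
Cheapest is Eskin–Selby–Arlen–Hale at 10.5 km.
So from Eskin the first move is to Selby.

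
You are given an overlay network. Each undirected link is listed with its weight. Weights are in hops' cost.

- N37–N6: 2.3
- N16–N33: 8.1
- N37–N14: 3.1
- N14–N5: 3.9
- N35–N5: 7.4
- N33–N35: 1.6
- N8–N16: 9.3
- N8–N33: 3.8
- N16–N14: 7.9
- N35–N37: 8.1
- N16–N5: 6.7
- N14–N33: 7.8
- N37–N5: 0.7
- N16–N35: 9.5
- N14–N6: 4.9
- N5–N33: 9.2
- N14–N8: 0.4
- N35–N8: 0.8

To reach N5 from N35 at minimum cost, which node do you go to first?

Compare a few routes:
N35 → N8 → N14 → N5: 0.8+0.4+3.9 = 5.1
N35 → N8 → N14 → N37 → N5: 0.8+0.4+3.1+0.7 = 5
N35 → N5: 7.4 = 7.4
Cheapest is N35 → N8 → N14 → N37 → N5 at 5 hops' cost.
So from N35 the first move is to N8.

N8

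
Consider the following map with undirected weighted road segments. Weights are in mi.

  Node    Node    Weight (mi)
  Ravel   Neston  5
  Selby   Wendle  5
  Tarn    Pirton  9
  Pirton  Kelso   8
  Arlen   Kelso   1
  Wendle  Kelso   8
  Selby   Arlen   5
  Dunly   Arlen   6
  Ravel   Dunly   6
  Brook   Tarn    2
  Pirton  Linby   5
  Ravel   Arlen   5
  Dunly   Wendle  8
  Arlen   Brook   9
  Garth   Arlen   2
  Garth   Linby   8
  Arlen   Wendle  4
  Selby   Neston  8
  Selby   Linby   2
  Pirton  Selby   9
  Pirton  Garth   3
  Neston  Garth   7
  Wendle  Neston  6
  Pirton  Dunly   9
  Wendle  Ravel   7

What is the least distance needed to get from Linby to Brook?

16 mi

Shortest distances from Linby:
Linby: 0
Selby: 2  (via Linby)
Pirton: 5  (via Linby)
Arlen: 7  (via Selby)
Wendle: 7  (via Selby)
Kelso: 8  (via Arlen)
Garth: 8  (via Linby)
Neston: 10  (via Selby)
Ravel: 12  (via Arlen)
Dunly: 13  (via Arlen)
Tarn: 14  (via Pirton)
Brook: 16  (via Arlen)
Shortest route: Linby–Selby–Arlen–Brook = 16 mi.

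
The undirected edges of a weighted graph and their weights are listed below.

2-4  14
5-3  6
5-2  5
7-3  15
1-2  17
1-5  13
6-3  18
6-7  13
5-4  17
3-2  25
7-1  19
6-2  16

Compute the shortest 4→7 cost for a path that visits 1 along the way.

49

Shortest 4→1: 4 → 5 → 1 = 30
Shortest 1→7: 1 → 7 = 19
Total via 1: 30 + 19 = 49.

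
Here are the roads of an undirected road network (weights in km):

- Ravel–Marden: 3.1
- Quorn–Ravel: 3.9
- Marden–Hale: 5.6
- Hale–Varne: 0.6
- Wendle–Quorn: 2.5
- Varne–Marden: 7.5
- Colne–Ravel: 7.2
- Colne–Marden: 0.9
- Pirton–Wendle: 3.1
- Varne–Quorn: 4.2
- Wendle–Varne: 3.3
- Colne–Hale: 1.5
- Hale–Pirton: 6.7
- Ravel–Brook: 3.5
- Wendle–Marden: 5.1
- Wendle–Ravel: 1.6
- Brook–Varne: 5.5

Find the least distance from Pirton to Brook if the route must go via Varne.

11.9 km

Best Pirton to Varne: Pirton–Wendle–Varne costing 6.4
Shortest Varne→Brook: Varne–Brook = 5.5
Total via Varne: 6.4 + 5.5 = 11.9 km.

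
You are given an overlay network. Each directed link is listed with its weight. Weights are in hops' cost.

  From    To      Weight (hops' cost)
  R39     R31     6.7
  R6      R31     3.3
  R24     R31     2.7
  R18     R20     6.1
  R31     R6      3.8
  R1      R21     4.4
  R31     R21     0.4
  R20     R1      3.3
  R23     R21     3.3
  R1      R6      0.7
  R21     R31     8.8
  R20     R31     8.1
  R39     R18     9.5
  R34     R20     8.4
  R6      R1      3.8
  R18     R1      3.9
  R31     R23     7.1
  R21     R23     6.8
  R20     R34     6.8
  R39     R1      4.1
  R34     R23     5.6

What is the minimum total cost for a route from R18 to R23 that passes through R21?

Shortest R18→R21: R18–R1–R21 = 8.3
Shortest R21→R23: R21–R23 = 6.8
Total via R21: 8.3 + 6.8 = 15.1 hops' cost.

15.1 hops' cost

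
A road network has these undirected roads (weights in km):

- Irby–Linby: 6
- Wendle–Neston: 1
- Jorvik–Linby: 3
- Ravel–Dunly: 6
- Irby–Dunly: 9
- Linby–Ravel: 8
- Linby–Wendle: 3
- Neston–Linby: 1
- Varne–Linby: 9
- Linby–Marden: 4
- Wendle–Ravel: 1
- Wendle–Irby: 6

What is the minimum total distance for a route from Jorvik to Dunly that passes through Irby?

18 km

Best Jorvik to Irby: Jorvik–Linby–Irby costing 9
Shortest Irby→Dunly: Irby–Dunly = 9
Total via Irby: 9 + 9 = 18 km.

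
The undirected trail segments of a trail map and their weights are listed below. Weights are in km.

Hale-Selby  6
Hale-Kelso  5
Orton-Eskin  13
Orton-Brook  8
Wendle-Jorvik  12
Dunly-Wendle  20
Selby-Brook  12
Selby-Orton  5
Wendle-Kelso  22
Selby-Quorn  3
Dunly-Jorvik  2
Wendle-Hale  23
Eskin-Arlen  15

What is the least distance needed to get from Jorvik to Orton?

46 km

Compare a few routes:
Jorvik - Wendle - Kelso - Hale - Selby - Orton: 12+22+5+6+5 = 50
Jorvik - Dunly - Wendle - Hale - Selby - Orton: 2+20+23+6+5 = 56
Jorvik - Wendle - Hale - Selby - Orton: 12+23+6+5 = 46
Cheapest is Jorvik - Wendle - Hale - Selby - Orton at 46 km.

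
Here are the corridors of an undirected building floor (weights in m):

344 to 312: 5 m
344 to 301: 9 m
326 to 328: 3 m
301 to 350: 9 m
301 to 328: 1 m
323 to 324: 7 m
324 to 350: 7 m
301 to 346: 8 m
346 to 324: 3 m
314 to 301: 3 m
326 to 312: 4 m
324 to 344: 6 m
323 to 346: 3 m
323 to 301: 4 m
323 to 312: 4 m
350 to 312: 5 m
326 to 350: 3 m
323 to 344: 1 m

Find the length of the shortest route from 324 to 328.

11 m

Running Dijkstra from 324:
324: 0
346: 3  (via 324)
323: 6  (via 346)
344: 6  (via 324)
350: 7  (via 324)
326: 10  (via 350)
312: 10  (via 323)
301: 10  (via 323)
328: 11  (via 301)
Shortest route: 324–346–323–301–328 = 11 m.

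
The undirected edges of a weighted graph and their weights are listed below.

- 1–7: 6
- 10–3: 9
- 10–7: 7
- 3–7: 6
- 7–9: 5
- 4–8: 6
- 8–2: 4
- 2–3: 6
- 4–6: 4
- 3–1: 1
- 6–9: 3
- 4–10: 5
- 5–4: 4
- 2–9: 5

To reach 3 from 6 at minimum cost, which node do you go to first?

9

Enumerating some paths:
6–4–10–3: 4+5+9 = 18
6–9–2–3: 3+5+6 = 14
6–9–7–1–3: 3+5+6+1 = 15
The minimum is 14 via 6–9–2–3.
So from 6 the first move is to 9.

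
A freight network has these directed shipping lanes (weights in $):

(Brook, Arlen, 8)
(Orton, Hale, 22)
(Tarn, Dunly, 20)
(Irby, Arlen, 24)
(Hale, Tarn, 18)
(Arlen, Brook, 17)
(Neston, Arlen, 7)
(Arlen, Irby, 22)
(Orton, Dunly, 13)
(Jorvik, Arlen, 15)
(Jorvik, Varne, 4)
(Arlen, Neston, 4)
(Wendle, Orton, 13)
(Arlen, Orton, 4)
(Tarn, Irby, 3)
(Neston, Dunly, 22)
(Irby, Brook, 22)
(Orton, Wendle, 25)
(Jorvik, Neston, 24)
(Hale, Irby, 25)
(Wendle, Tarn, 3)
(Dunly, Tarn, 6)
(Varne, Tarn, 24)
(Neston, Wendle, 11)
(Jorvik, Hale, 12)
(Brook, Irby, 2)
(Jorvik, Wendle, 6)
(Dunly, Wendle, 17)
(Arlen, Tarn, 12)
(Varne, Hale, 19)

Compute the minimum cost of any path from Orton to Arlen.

Running Dijkstra from Orton:
Orton: 0
Dunly: 13  (via Orton)
Tarn: 19  (via Dunly)
Irby: 22  (via Tarn)
Hale: 22  (via Orton)
Wendle: 25  (via Orton)
Brook: 44  (via Irby)
Arlen: 46  (via Irby)
Shortest route: Orton–Dunly–Tarn–Irby–Arlen = $46.

$46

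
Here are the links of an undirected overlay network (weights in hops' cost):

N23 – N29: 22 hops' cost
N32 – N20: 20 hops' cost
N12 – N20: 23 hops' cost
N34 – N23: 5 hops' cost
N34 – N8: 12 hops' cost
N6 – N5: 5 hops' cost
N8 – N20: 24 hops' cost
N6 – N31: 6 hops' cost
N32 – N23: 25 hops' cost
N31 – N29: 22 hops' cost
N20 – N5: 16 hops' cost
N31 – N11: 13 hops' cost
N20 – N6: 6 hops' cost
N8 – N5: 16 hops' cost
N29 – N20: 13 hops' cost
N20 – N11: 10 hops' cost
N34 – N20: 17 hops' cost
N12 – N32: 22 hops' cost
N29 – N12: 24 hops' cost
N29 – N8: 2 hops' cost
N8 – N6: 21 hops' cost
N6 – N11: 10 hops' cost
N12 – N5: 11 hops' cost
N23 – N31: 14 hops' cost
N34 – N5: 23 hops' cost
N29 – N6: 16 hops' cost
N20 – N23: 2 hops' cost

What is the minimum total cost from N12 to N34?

Settle nodes by increasing distance from N12:
N12: 0
N5: 11  (via N12)
N6: 16  (via N5)
N32: 22  (via N12)
N20: 22  (via N6)
N31: 22  (via N6)
N23: 24  (via N20)
N29: 24  (via N12)
N8: 26  (via N29)
N11: 26  (via N6)
N34: 29  (via N23)
Shortest route: N12 → N5 → N6 → N20 → N23 → N34 = 29 hops' cost.

29 hops' cost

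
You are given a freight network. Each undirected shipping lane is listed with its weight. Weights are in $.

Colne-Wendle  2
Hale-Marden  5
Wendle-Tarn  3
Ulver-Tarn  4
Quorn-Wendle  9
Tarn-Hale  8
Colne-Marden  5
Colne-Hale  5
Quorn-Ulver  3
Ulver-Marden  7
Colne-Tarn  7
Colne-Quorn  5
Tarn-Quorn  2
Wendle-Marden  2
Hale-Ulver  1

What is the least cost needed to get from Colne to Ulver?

Candidate routes:
Colne–Wendle–Marden–Hale–Ulver: 2+2+5+1 = 10
Colne–Quorn–Ulver: 5+3 = 8
Colne–Hale–Ulver: 5+1 = 6
Colne–Wendle–Tarn–Ulver: 2+3+4 = 9
Cheapest is Colne–Hale–Ulver at $6.

$6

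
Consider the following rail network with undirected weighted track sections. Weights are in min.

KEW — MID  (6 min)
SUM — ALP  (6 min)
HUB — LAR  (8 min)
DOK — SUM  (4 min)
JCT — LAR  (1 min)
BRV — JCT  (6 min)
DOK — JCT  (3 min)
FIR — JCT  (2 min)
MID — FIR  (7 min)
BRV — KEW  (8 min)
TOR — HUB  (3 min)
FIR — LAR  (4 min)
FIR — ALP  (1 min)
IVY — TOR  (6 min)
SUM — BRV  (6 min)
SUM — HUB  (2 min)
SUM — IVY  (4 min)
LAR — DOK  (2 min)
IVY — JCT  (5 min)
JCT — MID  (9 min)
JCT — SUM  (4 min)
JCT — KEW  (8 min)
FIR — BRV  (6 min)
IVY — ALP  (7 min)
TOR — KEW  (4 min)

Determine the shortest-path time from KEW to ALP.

11 min

Settle nodes by increasing distance from KEW:
KEW: 0
TOR: 4  (via KEW)
MID: 6  (via KEW)
HUB: 7  (via TOR)
BRV: 8  (via KEW)
JCT: 8  (via KEW)
LAR: 9  (via JCT)
SUM: 9  (via HUB)
IVY: 10  (via TOR)
FIR: 10  (via JCT)
ALP: 11  (via FIR)
Shortest route: KEW → JCT → FIR → ALP = 11 min.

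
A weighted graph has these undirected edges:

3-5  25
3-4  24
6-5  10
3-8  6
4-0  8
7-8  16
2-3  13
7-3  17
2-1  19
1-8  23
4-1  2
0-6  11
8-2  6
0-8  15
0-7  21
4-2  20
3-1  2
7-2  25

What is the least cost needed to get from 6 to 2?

32

Shortest distances from 6:
6: 0
5: 10  (via 6)
0: 11  (via 6)
4: 19  (via 0)
1: 21  (via 4)
3: 23  (via 1)
8: 26  (via 0)
2: 32  (via 8)
Shortest route: 6 → 0 → 8 → 2 = 32.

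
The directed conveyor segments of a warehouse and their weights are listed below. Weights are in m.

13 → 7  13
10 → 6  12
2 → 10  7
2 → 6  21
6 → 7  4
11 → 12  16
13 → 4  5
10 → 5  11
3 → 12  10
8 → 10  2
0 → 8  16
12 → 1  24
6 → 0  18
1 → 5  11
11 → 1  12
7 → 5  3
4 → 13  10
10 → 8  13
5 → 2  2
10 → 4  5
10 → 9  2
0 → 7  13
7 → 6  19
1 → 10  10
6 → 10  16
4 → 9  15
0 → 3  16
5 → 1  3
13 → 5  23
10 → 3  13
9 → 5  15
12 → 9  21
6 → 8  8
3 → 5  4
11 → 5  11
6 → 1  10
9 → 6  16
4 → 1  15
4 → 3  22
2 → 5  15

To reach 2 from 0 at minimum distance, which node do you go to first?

7

Candidate routes:
0–3–5–2: 16+4+2 = 22
0–7–5–2: 13+3+2 = 18
Cheapest is 0–7–5–2 at 18 m.
So from 0 the first move is to 7.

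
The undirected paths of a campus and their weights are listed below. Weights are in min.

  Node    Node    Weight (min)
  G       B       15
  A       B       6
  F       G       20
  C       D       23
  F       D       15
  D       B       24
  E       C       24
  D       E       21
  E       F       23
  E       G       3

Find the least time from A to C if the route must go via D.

Best A to D: A–B–D costing 30
Shortest D→C: D–C = 23
Total via D: 30 + 23 = 53 min.

53 min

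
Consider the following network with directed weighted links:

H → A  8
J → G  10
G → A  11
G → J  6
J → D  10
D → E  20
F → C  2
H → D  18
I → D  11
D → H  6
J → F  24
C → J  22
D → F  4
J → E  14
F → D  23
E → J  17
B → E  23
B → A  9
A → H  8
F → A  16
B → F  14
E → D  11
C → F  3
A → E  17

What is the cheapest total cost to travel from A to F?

30

Shortest distances from A:
A: 0
H: 8  (via A)
E: 17  (via A)
D: 26  (via H)
F: 30  (via D)
Shortest route: A → H → D → F = 30.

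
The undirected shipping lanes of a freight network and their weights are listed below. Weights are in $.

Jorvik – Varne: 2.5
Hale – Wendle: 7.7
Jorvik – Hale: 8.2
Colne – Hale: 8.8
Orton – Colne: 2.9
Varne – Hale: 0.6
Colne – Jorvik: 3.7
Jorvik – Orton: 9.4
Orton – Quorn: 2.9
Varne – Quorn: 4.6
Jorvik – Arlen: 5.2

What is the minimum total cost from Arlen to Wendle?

$16

Compare a few routes:
Arlen–Jorvik–Hale–Wendle: 5.2+8.2+7.7 = 21.1
Arlen–Jorvik–Varne–Hale–Wendle: 5.2+2.5+0.6+7.7 = 16
Arlen–Jorvik–Colne–Hale–Wendle: 5.2+3.7+8.8+7.7 = 25.4
The minimum is $16 via Arlen–Jorvik–Varne–Hale–Wendle.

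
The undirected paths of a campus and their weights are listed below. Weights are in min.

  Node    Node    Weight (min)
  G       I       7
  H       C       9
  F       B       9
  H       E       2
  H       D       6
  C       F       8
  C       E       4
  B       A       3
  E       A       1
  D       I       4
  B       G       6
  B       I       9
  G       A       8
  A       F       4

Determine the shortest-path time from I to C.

16 min

Compare a few routes:
I - D - H - C: 4+6+9 = 19
I - D - H - E - C: 4+6+2+4 = 16
I - B - A - E - C: 9+3+1+4 = 17
The minimum is 16 min via I - D - H - E - C.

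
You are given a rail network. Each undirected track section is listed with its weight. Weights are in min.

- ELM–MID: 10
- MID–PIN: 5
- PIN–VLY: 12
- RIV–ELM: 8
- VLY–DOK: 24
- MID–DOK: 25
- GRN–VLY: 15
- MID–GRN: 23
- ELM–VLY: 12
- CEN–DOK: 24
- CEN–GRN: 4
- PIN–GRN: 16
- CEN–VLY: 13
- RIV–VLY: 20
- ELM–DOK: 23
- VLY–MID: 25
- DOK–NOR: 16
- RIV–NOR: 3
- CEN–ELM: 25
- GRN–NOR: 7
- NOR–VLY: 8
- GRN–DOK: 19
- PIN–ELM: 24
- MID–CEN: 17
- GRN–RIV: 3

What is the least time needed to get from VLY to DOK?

24 min

Compare a few routes:
VLY → NOR → RIV → GRN → DOK: 8+3+3+19 = 33
VLY → GRN → DOK: 15+19 = 34
VLY → NOR → GRN → DOK: 8+7+19 = 34
VLY → DOK: 24 = 24
The minimum is 24 min via VLY → DOK.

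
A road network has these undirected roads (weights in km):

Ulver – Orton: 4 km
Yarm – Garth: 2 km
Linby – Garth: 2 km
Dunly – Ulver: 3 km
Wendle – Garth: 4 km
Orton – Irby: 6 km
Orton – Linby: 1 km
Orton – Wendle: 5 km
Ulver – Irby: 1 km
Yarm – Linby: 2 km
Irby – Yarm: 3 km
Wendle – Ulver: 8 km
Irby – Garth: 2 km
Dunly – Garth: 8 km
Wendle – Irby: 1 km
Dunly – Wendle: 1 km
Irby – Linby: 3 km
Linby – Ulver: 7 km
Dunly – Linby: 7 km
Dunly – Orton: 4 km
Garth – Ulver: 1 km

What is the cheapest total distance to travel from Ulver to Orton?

Settle nodes by increasing distance from Ulver:
Ulver: 0
Garth: 1  (via Ulver)
Irby: 1  (via Ulver)
Wendle: 2  (via Irby)
Yarm: 3  (via Garth)
Dunly: 3  (via Ulver)
Linby: 3  (via Garth)
Orton: 4  (via Ulver)
Shortest route: Ulver → Orton = 4 km.

4 km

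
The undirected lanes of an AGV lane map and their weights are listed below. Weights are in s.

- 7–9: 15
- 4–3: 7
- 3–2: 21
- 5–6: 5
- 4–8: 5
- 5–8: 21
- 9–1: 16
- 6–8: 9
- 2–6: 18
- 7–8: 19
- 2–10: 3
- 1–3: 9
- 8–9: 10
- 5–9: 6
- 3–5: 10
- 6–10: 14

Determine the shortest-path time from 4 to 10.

Candidate routes:
4 → 8 → 6 → 2 → 10: 5+9+18+3 = 35
4 → 3 → 2 → 10: 7+21+3 = 31
4 → 3 → 5 → 6 → 10: 7+10+5+14 = 36
4 → 8 → 6 → 10: 5+9+14 = 28
Cheapest is 4 → 8 → 6 → 10 at 28 s.

28 s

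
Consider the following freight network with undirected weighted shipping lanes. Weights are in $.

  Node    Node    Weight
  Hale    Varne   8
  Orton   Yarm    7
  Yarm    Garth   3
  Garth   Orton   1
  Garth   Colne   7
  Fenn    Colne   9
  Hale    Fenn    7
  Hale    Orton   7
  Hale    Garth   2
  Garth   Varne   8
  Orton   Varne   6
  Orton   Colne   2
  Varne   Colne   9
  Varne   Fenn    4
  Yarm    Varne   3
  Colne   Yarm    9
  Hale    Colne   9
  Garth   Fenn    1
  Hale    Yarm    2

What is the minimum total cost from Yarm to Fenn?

Candidate routes:
Yarm–Garth–Fenn: 3+1 = 4
Yarm–Hale–Garth–Fenn: 2+2+1 = 5
Yarm–Varne–Fenn: 3+4 = 7
Yarm–Hale–Fenn: 2+7 = 9
The minimum is $4 via Yarm–Garth–Fenn.

$4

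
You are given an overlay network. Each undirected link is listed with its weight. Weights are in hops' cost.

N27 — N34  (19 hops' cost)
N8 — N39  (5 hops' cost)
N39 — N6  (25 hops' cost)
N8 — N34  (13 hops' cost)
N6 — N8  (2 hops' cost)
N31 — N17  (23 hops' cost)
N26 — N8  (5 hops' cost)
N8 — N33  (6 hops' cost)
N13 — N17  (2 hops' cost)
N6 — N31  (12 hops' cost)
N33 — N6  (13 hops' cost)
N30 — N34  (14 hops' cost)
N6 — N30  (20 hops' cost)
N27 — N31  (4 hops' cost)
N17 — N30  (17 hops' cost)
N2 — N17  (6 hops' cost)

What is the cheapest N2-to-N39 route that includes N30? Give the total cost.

50 hops' cost

Shortest N2→N30: N2–N17–N30 = 23
Shortest N30→N39: N30–N6–N8–N39 = 27
Total via N30: 23 + 27 = 50 hops' cost.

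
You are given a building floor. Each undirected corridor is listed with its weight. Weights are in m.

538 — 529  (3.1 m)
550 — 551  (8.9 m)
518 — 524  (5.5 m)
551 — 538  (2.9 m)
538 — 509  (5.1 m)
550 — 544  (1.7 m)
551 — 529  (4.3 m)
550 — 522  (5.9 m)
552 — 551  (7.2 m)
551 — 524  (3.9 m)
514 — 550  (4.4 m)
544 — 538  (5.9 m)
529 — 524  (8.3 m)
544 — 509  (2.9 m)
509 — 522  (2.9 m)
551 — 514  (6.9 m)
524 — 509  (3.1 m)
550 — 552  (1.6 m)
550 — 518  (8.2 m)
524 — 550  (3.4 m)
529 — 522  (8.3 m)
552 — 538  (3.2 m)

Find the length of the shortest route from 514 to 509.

9 m

Settle nodes by increasing distance from 514:
514: 0
550: 4.4  (via 514)
552: 6  (via 550)
544: 6.1  (via 550)
551: 6.9  (via 514)
524: 7.8  (via 550)
509: 9  (via 544)
Shortest route: 514–550–544–509 = 9 m.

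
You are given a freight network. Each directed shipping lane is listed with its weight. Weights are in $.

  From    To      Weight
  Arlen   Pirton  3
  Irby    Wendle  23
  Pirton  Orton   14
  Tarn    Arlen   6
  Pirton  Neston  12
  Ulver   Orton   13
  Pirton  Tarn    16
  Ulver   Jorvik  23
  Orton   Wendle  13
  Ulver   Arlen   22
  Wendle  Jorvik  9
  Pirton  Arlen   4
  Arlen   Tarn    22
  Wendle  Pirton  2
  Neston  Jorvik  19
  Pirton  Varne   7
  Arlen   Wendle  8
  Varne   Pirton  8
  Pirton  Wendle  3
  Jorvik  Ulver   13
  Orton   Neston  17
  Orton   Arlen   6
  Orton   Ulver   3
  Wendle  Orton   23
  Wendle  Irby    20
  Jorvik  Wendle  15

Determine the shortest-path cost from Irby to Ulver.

$42

Settle nodes by increasing distance from Irby:
Irby: 0
Wendle: 23  (via Irby)
Pirton: 25  (via Wendle)
Arlen: 29  (via Pirton)
Jorvik: 32  (via Wendle)
Varne: 32  (via Pirton)
Neston: 37  (via Pirton)
Orton: 39  (via Pirton)
Tarn: 41  (via Pirton)
Ulver: 42  (via Orton)
Shortest route: Irby–Wendle–Pirton–Orton–Ulver = $42.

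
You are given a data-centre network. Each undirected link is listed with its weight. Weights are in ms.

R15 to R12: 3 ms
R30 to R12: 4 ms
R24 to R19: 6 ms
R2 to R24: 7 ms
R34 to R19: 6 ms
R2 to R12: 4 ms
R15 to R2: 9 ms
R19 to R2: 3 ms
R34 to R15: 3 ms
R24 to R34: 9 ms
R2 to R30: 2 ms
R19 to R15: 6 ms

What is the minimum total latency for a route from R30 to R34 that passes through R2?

11 ms

Shortest R30→R2: R30 → R2 = 2
Shortest R2→R34: R2 → R19 → R34 = 9
Total via R2: 2 + 9 = 11 ms.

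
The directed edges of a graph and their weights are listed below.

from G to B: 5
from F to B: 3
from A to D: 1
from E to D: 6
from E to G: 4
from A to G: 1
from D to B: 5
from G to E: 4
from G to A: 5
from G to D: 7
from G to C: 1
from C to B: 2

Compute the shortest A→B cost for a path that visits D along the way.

Shortest A→D: A → D = 1
Shortest D→B: D → B = 5
Total via D: 1 + 5 = 6.

6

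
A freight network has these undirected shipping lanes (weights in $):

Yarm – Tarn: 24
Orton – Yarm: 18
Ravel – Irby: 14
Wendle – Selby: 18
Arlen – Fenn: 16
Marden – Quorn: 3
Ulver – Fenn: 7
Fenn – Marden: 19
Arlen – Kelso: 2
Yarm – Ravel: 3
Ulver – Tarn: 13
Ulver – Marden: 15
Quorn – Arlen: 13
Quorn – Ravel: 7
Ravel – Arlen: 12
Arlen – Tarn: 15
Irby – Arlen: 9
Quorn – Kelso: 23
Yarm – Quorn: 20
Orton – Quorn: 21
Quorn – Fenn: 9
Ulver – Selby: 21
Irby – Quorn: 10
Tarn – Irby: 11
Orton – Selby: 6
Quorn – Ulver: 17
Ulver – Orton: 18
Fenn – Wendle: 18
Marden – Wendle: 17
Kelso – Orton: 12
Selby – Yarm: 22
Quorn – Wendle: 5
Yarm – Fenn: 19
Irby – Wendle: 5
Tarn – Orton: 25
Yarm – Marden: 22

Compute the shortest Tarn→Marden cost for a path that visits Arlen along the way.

Shortest Tarn→Arlen: Tarn–Arlen = 15
Best Arlen to Marden: Arlen–Quorn–Marden costing 16
Total via Arlen: 15 + 16 = $31.

$31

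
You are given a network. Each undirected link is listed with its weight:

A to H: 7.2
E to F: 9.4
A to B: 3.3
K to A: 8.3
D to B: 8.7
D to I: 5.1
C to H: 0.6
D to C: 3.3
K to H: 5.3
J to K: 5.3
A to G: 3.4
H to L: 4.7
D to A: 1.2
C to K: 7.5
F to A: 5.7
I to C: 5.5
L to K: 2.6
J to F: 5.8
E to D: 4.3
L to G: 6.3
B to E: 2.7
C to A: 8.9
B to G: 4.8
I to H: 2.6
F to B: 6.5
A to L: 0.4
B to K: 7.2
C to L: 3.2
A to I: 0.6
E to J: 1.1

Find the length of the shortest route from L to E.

Candidate routes:
L–A–D–E: 0.4+1.2+4.3 = 5.9
L–A–B–E: 0.4+3.3+2.7 = 6.4
L–K–J–E: 2.6+5.3+1.1 = 9
The minimum is 5.9 via L–A–D–E.

5.9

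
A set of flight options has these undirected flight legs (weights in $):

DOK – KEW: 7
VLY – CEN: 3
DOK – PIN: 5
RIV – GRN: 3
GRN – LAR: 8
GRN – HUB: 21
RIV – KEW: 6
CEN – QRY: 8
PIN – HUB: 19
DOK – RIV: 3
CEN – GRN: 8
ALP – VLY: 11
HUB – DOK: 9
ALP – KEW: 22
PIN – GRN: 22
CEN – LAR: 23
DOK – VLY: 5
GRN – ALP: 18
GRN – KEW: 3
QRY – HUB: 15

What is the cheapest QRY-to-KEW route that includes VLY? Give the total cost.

$23

Best QRY to VLY: QRY–CEN–VLY costing 11
Best VLY to KEW: VLY–DOK–KEW costing 12
Total via VLY: 11 + 12 = $23.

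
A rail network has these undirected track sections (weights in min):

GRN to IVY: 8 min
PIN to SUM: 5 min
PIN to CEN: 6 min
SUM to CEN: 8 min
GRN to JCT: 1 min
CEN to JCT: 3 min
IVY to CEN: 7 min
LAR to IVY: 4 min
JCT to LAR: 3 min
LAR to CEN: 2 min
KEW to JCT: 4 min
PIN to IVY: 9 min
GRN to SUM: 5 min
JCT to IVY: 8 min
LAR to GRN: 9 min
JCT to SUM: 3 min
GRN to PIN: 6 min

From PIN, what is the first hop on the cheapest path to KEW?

Candidate routes:
PIN → CEN → JCT → KEW: 6+3+4 = 13
PIN → CEN → LAR → JCT → KEW: 6+2+3+4 = 15
PIN → GRN → JCT → KEW: 6+1+4 = 11
PIN → SUM → JCT → KEW: 5+3+4 = 12
The minimum is 11 min via PIN → GRN → JCT → KEW.
So from PIN the first move is to GRN.

GRN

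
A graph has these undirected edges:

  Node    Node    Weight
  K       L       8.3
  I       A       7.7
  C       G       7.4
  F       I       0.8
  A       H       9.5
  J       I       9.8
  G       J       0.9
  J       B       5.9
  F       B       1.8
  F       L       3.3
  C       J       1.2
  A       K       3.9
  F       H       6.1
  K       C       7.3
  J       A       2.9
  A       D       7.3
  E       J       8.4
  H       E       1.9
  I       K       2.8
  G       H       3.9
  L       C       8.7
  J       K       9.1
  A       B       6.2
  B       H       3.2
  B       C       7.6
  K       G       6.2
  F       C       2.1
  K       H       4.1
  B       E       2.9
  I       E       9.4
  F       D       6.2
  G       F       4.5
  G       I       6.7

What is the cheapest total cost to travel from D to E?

10.9

Running Dijkstra from D:
D: 0
F: 6.2  (via D)
I: 7  (via F)
A: 7.3  (via D)
B: 8  (via F)
C: 8.3  (via F)
J: 9.5  (via C)
L: 9.5  (via F)
K: 9.8  (via I)
G: 10.4  (via J)
E: 10.9  (via B)
Shortest route: D–F–B–E = 10.9.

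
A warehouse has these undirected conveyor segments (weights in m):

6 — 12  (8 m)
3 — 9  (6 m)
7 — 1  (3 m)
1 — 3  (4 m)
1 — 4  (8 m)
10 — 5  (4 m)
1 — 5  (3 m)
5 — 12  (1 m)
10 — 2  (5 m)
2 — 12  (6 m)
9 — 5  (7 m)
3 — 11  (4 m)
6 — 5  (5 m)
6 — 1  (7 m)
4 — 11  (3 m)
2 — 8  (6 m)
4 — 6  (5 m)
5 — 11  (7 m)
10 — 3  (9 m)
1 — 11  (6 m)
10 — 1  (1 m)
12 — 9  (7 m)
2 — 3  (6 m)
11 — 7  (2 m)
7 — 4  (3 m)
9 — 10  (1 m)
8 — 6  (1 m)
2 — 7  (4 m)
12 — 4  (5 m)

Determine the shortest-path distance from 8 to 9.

10 m

Settle nodes by increasing distance from 8:
8: 0
6: 1  (via 8)
2: 6  (via 8)
4: 6  (via 6)
5: 6  (via 6)
12: 7  (via 5)
1: 8  (via 6)
7: 9  (via 4)
10: 9  (via 1)
11: 9  (via 4)
9: 10  (via 10)
Shortest route: 8–6–1–10–9 = 10 m.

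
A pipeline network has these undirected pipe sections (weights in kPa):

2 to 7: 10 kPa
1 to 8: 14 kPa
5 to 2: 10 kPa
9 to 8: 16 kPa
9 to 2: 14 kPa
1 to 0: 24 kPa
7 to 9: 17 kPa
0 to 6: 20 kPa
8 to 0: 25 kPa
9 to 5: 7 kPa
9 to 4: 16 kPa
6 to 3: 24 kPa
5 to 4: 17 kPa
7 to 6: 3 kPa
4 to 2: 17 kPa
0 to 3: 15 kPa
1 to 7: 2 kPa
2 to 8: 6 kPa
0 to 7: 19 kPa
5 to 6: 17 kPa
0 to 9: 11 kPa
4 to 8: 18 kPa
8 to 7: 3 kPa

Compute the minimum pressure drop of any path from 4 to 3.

42 kPa

Shortest distances from 4:
4: 0
9: 16  (via 4)
2: 17  (via 4)
5: 17  (via 4)
8: 18  (via 4)
7: 21  (via 8)
1: 23  (via 7)
6: 24  (via 7)
0: 27  (via 9)
3: 42  (via 0)
Shortest route: 4 → 9 → 0 → 3 = 42 kPa.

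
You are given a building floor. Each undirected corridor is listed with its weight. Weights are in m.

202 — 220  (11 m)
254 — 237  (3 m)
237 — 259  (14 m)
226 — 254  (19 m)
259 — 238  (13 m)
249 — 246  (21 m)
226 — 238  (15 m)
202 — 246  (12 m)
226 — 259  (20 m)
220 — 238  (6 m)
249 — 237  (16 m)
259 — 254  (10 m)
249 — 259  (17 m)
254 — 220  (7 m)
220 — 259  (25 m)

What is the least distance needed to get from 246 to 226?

Settle nodes by increasing distance from 246:
246: 0
202: 12  (via 246)
249: 21  (via 246)
220: 23  (via 202)
238: 29  (via 220)
254: 30  (via 220)
237: 33  (via 254)
259: 38  (via 249)
226: 44  (via 238)
Shortest route: 246 → 202 → 220 → 238 → 226 = 44 m.

44 m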